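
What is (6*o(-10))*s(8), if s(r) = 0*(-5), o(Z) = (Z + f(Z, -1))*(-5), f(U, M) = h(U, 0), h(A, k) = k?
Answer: 0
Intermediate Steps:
f(U, M) = 0
o(Z) = -5*Z (o(Z) = (Z + 0)*(-5) = Z*(-5) = -5*Z)
s(r) = 0
(6*o(-10))*s(8) = (6*(-5*(-10)))*0 = (6*50)*0 = 300*0 = 0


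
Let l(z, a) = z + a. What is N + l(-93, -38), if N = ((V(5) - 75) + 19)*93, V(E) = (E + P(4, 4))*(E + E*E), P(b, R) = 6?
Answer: 25351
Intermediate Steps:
V(E) = (6 + E)*(E + E**2) (V(E) = (E + 6)*(E + E*E) = (6 + E)*(E + E**2))
l(z, a) = a + z
N = 25482 (N = ((5*(6 + 5**2 + 7*5) - 75) + 19)*93 = ((5*(6 + 25 + 35) - 75) + 19)*93 = ((5*66 - 75) + 19)*93 = ((330 - 75) + 19)*93 = (255 + 19)*93 = 274*93 = 25482)
N + l(-93, -38) = 25482 + (-38 - 93) = 25482 - 131 = 25351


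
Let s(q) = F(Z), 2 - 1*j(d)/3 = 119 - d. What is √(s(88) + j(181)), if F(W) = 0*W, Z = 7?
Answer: 8*√3 ≈ 13.856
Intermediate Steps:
j(d) = -351 + 3*d (j(d) = 6 - 3*(119 - d) = 6 + (-357 + 3*d) = -351 + 3*d)
F(W) = 0
s(q) = 0
√(s(88) + j(181)) = √(0 + (-351 + 3*181)) = √(0 + (-351 + 543)) = √(0 + 192) = √192 = 8*√3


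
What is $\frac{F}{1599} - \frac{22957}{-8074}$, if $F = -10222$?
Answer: $- \frac{4165835}{1173666} \approx -3.5494$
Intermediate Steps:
$\frac{F}{1599} - \frac{22957}{-8074} = - \frac{10222}{1599} - \frac{22957}{-8074} = \left(-10222\right) \frac{1}{1599} - - \frac{2087}{734} = - \frac{10222}{1599} + \frac{2087}{734} = - \frac{4165835}{1173666}$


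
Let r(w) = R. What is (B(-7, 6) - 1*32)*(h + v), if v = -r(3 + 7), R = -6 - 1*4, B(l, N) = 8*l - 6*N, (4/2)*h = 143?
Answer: -10106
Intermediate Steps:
h = 143/2 (h = (1/2)*143 = 143/2 ≈ 71.500)
B(l, N) = -6*N + 8*l
R = -10 (R = -6 - 4 = -10)
r(w) = -10
v = 10 (v = -1*(-10) = 10)
(B(-7, 6) - 1*32)*(h + v) = ((-6*6 + 8*(-7)) - 1*32)*(143/2 + 10) = ((-36 - 56) - 32)*(163/2) = (-92 - 32)*(163/2) = -124*163/2 = -10106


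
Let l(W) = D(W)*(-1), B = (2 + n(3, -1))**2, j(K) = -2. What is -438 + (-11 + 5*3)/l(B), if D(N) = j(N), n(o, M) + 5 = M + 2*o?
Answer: -436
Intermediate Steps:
n(o, M) = -5 + M + 2*o (n(o, M) = -5 + (M + 2*o) = -5 + M + 2*o)
D(N) = -2
B = 4 (B = (2 + (-5 - 1 + 2*3))**2 = (2 + (-5 - 1 + 6))**2 = (2 + 0)**2 = 2**2 = 4)
l(W) = 2 (l(W) = -2*(-1) = 2)
-438 + (-11 + 5*3)/l(B) = -438 + (-11 + 5*3)/2 = -438 + (-11 + 15)*(1/2) = -438 + 4*(1/2) = -438 + 2 = -436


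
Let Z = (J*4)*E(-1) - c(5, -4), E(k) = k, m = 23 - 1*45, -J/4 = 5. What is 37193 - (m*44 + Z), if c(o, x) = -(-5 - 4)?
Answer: 38090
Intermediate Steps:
J = -20 (J = -4*5 = -20)
m = -22 (m = 23 - 45 = -22)
c(o, x) = 9 (c(o, x) = -1*(-9) = 9)
Z = 71 (Z = -20*4*(-1) - 1*9 = -80*(-1) - 9 = 80 - 9 = 71)
37193 - (m*44 + Z) = 37193 - (-22*44 + 71) = 37193 - (-968 + 71) = 37193 - 1*(-897) = 37193 + 897 = 38090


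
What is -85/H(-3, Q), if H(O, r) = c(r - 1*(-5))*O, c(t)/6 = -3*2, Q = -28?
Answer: -85/108 ≈ -0.78704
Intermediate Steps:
c(t) = -36 (c(t) = 6*(-3*2) = 6*(-6) = -36)
H(O, r) = -36*O
-85/H(-3, Q) = -85/((-36*(-3))) = -85/108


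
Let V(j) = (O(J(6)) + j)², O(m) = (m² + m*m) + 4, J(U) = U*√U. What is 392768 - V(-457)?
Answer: 392327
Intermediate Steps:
J(U) = U^(3/2)
O(m) = 4 + 2*m² (O(m) = (m² + m²) + 4 = 2*m² + 4 = 4 + 2*m²)
V(j) = (436 + j)² (V(j) = ((4 + 2*(6^(3/2))²) + j)² = ((4 + 2*(6*√6)²) + j)² = ((4 + 2*216) + j)² = ((4 + 432) + j)² = (436 + j)²)
392768 - V(-457) = 392768 - (436 - 457)² = 392768 - 1*(-21)² = 392768 - 1*441 = 392768 - 441 = 392327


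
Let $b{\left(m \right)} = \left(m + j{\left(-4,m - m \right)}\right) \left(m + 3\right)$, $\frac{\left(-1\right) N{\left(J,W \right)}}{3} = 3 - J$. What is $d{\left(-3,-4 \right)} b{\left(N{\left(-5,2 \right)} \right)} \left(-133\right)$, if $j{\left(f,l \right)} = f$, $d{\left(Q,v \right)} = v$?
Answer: $312816$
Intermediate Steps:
$N{\left(J,W \right)} = -9 + 3 J$ ($N{\left(J,W \right)} = - 3 \left(3 - J\right) = -9 + 3 J$)
$b{\left(m \right)} = \left(-4 + m\right) \left(3 + m\right)$ ($b{\left(m \right)} = \left(m - 4\right) \left(m + 3\right) = \left(-4 + m\right) \left(3 + m\right)$)
$d{\left(-3,-4 \right)} b{\left(N{\left(-5,2 \right)} \right)} \left(-133\right) = - 4 \left(-12 + \left(-9 + 3 \left(-5\right)\right)^{2} - \left(-9 + 3 \left(-5\right)\right)\right) \left(-133\right) = - 4 \left(-12 + \left(-9 - 15\right)^{2} - \left(-9 - 15\right)\right) \left(-133\right) = - 4 \left(-12 + \left(-24\right)^{2} - -24\right) \left(-133\right) = - 4 \left(-12 + 576 + 24\right) \left(-133\right) = \left(-4\right) 588 \left(-133\right) = \left(-2352\right) \left(-133\right) = 312816$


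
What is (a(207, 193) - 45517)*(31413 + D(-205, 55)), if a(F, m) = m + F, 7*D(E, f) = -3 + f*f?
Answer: -10057165821/7 ≈ -1.4367e+9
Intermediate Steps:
D(E, f) = -3/7 + f²/7 (D(E, f) = (-3 + f*f)/7 = (-3 + f²)/7 = -3/7 + f²/7)
a(F, m) = F + m
(a(207, 193) - 45517)*(31413 + D(-205, 55)) = ((207 + 193) - 45517)*(31413 + (-3/7 + (⅐)*55²)) = (400 - 45517)*(31413 + (-3/7 + (⅐)*3025)) = -45117*(31413 + (-3/7 + 3025/7)) = -45117*(31413 + 3022/7) = -45117*222913/7 = -10057165821/7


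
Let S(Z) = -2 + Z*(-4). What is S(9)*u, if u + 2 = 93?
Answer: -3458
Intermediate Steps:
u = 91 (u = -2 + 93 = 91)
S(Z) = -2 - 4*Z
S(9)*u = (-2 - 4*9)*91 = (-2 - 36)*91 = -38*91 = -3458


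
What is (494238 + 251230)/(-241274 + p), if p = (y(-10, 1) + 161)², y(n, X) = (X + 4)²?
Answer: -372734/103339 ≈ -3.6069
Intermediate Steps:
y(n, X) = (4 + X)²
p = 34596 (p = ((4 + 1)² + 161)² = (5² + 161)² = (25 + 161)² = 186² = 34596)
(494238 + 251230)/(-241274 + p) = (494238 + 251230)/(-241274 + 34596) = 745468/(-206678) = 745468*(-1/206678) = -372734/103339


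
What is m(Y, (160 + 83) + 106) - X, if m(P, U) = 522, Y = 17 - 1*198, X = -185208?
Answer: 185730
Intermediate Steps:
Y = -181 (Y = 17 - 198 = -181)
m(Y, (160 + 83) + 106) - X = 522 - 1*(-185208) = 522 + 185208 = 185730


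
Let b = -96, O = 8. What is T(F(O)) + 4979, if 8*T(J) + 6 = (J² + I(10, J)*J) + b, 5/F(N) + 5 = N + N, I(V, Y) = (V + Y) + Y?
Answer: 4807955/968 ≈ 4966.9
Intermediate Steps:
I(V, Y) = V + 2*Y
F(N) = 5/(-5 + 2*N) (F(N) = 5/(-5 + (N + N)) = 5/(-5 + 2*N))
T(J) = -51/4 + J²/8 + J*(10 + 2*J)/8 (T(J) = -¾ + ((J² + (10 + 2*J)*J) - 96)/8 = -¾ + ((J² + J*(10 + 2*J)) - 96)/8 = -¾ + (-96 + J² + J*(10 + 2*J))/8 = -¾ + (-12 + J²/8 + J*(10 + 2*J)/8) = -51/4 + J²/8 + J*(10 + 2*J)/8)
T(F(O)) + 4979 = (-51/4 + 3*(5/(-5 + 2*8))²/8 + 5*(5/(-5 + 2*8))/4) + 4979 = (-51/4 + 3*(5/(-5 + 16))²/8 + 5*(5/(-5 + 16))/4) + 4979 = (-51/4 + 3*(5/11)²/8 + 5*(5/11)/4) + 4979 = (-51/4 + 3*(5*(1/11))²/8 + 5*(5*(1/11))/4) + 4979 = (-51/4 + 3*(5/11)²/8 + (5/4)*(5/11)) + 4979 = (-51/4 + (3/8)*(25/121) + 25/44) + 4979 = (-51/4 + 75/968 + 25/44) + 4979 = -11717/968 + 4979 = 4807955/968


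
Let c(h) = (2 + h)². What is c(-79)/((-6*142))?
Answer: -5929/852 ≈ -6.9589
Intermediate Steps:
c(-79)/((-6*142)) = (2 - 79)²/((-6*142)) = (-77)²/(-852) = 5929*(-1/852) = -5929/852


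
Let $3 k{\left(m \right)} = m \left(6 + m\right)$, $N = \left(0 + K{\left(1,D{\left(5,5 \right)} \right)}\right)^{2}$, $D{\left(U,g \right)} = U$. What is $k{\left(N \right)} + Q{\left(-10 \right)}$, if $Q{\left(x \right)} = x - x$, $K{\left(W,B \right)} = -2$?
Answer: $\frac{40}{3} \approx 13.333$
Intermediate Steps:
$Q{\left(x \right)} = 0$
$N = 4$ ($N = \left(0 - 2\right)^{2} = \left(-2\right)^{2} = 4$)
$k{\left(m \right)} = \frac{m \left(6 + m\right)}{3}$
$k{\left(N \right)} + Q{\left(-10 \right)} = \frac{1}{3} \cdot 4 \left(6 + 4\right) + 0 = \frac{1}{3} \cdot 4 \cdot 10 + 0 = \frac{40}{3} + 0 = \frac{40}{3}$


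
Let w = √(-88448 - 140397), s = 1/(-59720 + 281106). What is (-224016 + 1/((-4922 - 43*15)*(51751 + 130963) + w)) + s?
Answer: -51311567866111136872538244043/229053138468437719317354 - I*√228845/1034632444998499089 ≈ -2.2402e+5 - 4.6236e-16*I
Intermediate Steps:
s = 1/221386 ≈ 4.5170e-6
w = I*√228845 (w = √(-228845) = I*√228845 ≈ 478.38*I)
(-224016 + 1/((-4922 - 43*15)*(51751 + 130963) + w)) + s = (-224016 + 1/((-4922 - 43*15)*(51751 + 130963) + I*√228845)) + 1/221386 = (-224016 + 1/((-4922 - 645)*182714 + I*√228845)) + 1/221386 = (-224016 + 1/(-5567*182714 + I*√228845)) + 1/221386 = (-224016 + 1/(-1017168838 + I*√228845)) + 1/221386 = -49594006175/221386 + 1/(-1017168838 + I*√228845)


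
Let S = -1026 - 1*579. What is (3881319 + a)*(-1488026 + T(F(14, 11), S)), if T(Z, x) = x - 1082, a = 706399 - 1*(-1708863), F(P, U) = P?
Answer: -9386395152253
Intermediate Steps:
S = -1605 (S = -1026 - 579 = -1605)
a = 2415262 (a = 706399 + 1708863 = 2415262)
T(Z, x) = -1082 + x
(3881319 + a)*(-1488026 + T(F(14, 11), S)) = (3881319 + 2415262)*(-1488026 + (-1082 - 1605)) = 6296581*(-1488026 - 2687) = 6296581*(-1490713) = -9386395152253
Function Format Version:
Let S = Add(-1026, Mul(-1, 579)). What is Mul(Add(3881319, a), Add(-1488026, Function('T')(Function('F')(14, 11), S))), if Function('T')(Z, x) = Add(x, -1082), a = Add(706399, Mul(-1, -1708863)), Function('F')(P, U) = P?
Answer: -9386395152253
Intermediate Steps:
S = -1605 (S = Add(-1026, -579) = -1605)
a = 2415262 (a = Add(706399, 1708863) = 2415262)
Function('T')(Z, x) = Add(-1082, x)
Mul(Add(3881319, a), Add(-1488026, Function('T')(Function('F')(14, 11), S))) = Mul(Add(3881319, 2415262), Add(-1488026, Add(-1082, -1605))) = Mul(6296581, Add(-1488026, -2687)) = Mul(6296581, -1490713) = -9386395152253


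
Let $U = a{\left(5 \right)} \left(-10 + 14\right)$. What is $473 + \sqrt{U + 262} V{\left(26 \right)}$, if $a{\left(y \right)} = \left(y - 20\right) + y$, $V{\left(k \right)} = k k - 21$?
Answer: $473 + 655 \sqrt{222} \approx 10232.0$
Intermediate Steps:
$V{\left(k \right)} = -21 + k^{2}$ ($V{\left(k \right)} = k^{2} - 21 = -21 + k^{2}$)
$a{\left(y \right)} = -20 + 2 y$ ($a{\left(y \right)} = \left(y - 20\right) + y = \left(-20 + y\right) + y = -20 + 2 y$)
$U = -40$ ($U = \left(-20 + 2 \cdot 5\right) \left(-10 + 14\right) = \left(-20 + 10\right) 4 = \left(-10\right) 4 = -40$)
$473 + \sqrt{U + 262} V{\left(26 \right)} = 473 + \sqrt{-40 + 262} \left(-21 + 26^{2}\right) = 473 + \sqrt{222} \left(-21 + 676\right) = 473 + \sqrt{222} \cdot 655 = 473 + 655 \sqrt{222}$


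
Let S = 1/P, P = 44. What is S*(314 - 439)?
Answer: -125/44 ≈ -2.8409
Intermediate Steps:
S = 1/44 ≈ 0.022727
S*(314 - 439) = (314 - 439)/44 = (1/44)*(-125) = -125/44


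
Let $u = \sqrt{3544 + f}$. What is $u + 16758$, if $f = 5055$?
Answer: $16758 + \sqrt{8599} \approx 16851.0$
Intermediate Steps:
$u = \sqrt{8599}$ ($u = \sqrt{3544 + 5055} = \sqrt{8599} \approx 92.731$)
$u + 16758 = \sqrt{8599} + 16758 = 16758 + \sqrt{8599}$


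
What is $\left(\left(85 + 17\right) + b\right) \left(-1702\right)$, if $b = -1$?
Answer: $-171902$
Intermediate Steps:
$\left(\left(85 + 17\right) + b\right) \left(-1702\right) = \left(\left(85 + 17\right) - 1\right) \left(-1702\right) = \left(102 - 1\right) \left(-1702\right) = 101 \left(-1702\right) = -171902$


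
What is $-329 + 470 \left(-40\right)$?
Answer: $-19129$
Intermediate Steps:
$-329 + 470 \left(-40\right) = -329 - 18800 = -19129$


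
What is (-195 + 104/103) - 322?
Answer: -53147/103 ≈ -515.99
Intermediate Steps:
(-195 + 104/103) - 322 = -19981/103 - 322 = -53147/103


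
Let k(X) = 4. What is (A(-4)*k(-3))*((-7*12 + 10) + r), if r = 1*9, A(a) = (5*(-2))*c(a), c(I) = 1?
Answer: 2600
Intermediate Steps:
A(a) = -10 (A(a) = (5*(-2))*1 = -10*1 = -10)
r = 9
(A(-4)*k(-3))*((-7*12 + 10) + r) = (-10*4)*((-7*12 + 10) + 9) = -40*((-84 + 10) + 9) = -40*(-74 + 9) = -40*(-65) = 2600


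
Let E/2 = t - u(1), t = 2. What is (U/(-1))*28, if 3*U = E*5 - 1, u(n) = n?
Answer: -84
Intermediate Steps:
E = 2 (E = 2*(2 - 1*1) = 2*(2 - 1) = 2*1 = 2)
U = 3 (U = (2*5 - 1)/3 = (10 - 1)/3 = (⅓)*9 = 3)
(U/(-1))*28 = (3/(-1))*28 = -1*3*28 = -3*28 = -84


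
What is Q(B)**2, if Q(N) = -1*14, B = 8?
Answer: 196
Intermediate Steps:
Q(N) = -14
Q(B)**2 = (-14)**2 = 196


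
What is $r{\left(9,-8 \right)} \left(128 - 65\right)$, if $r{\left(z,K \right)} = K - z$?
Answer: $-1071$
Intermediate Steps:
$r{\left(9,-8 \right)} \left(128 - 65\right) = \left(-8 - 9\right) \left(128 - 65\right) = \left(-8 - 9\right) 63 = \left(-17\right) 63 = -1071$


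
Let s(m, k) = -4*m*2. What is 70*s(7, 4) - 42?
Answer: -3962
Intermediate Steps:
s(m, k) = -8*m
70*s(7, 4) - 42 = 70*(-8*7) - 42 = 70*(-56) - 42 = -3920 - 42 = -3962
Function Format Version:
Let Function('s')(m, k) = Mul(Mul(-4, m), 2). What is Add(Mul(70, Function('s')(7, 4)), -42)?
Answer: -3962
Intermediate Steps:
Function('s')(m, k) = Mul(-8, m)
Add(Mul(70, Function('s')(7, 4)), -42) = Add(Mul(70, Mul(-8, 7)), -42) = Add(Mul(70, -56), -42) = Add(-3920, -42) = -3962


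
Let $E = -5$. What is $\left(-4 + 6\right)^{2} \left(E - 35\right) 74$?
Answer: $-11840$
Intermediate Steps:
$\left(-4 + 6\right)^{2} \left(E - 35\right) 74 = \left(-4 + 6\right)^{2} \left(-5 - 35\right) 74 = 2^{2} \left(-5 - 35\right) 74 = 4 \left(-40\right) 74 = \left(-160\right) 74 = -11840$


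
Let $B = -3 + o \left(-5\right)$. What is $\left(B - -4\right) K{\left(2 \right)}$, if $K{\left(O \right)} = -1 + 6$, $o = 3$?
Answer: $-70$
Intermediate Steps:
$K{\left(O \right)} = 5$
$B = -18$ ($B = -3 + 3 \left(-5\right) = -3 - 15 = -18$)
$\left(B - -4\right) K{\left(2 \right)} = \left(-18 - -4\right) 5 = \left(-18 + \left(-11 + 15\right)\right) 5 = \left(-18 + 4\right) 5 = \left(-14\right) 5 = -70$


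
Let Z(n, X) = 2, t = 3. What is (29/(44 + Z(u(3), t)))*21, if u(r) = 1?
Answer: 609/46 ≈ 13.239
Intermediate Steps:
(29/(44 + Z(u(3), t)))*21 = (29/(44 + 2))*21 = (29/46)*21 = 609/46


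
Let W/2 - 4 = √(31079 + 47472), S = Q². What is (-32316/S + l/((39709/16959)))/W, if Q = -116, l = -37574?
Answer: 428784072927/1049078980366 - 428784072927*√78551/4196315921464 ≈ -28.230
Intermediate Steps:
S = 13456 (S = (-116)² = 13456)
W = 8 + 2*√78551 (W = 8 + 2*√(31079 + 47472) = 8 + 2*√78551 ≈ 568.54)
(-32316/S + l/((39709/16959)))/W = (-32316/13456 - 37574/(39709/16959))/(8 + 2*√78551) = (-32316*1/13456 - 37574/(39709*(1/16959)))/(8 + 2*√78551) = (-8079/3364 - 37574/39709/16959)/(8 + 2*√78551) = (-8079/3364 - 37574*16959/39709)/(8 + 2*√78551) = (-8079/3364 - 637217466/39709)/(8 + 2*√78551) = -2143920364635/(133581076*(8 + 2*√78551))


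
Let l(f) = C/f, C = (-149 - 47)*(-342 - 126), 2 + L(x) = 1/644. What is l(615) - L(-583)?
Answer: 19954779/132020 ≈ 151.15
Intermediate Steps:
L(x) = -1287/644 (L(x) = -2 + 1/644 = -1287/644)
C = 91728 (C = -196*(-468) = 91728)
l(f) = 91728/f
l(615) - L(-583) = 91728/615 - 1*(-1287/644) = 91728*(1/615) + 1287/644 = 30576/205 + 1287/644 = 19954779/132020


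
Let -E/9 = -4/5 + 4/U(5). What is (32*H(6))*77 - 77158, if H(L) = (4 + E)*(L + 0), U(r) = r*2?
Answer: 176002/5 ≈ 35200.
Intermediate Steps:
U(r) = 2*r
E = 18/5 (E = -9*(-4/5 + 4/((2*5))) = -9*(-4*⅕ + 4/10) = -9*(-⅘ + 4*(⅒)) = -9*(-⅘ + ⅖) = -9*(-⅖) = 18/5 ≈ 3.6000)
H(L) = 38*L/5 (H(L) = (4 + 18/5)*(L + 0) = 38*L/5)
(32*H(6))*77 - 77158 = (32*((38/5)*6))*77 - 77158 = (32*(228/5))*77 - 77158 = (7296/5)*77 - 77158 = 561792/5 - 77158 = 176002/5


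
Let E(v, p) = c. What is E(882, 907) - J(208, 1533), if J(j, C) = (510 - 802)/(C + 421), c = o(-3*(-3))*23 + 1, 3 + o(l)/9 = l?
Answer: 1214557/977 ≈ 1243.1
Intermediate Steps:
o(l) = -27 + 9*l
c = 1243 (c = (-27 + 9*(-3*(-3)))*23 + 1 = (-27 + 9*9)*23 + 1 = (-27 + 81)*23 + 1 = 54*23 + 1 = 1242 + 1 = 1243)
J(j, C) = -292/(421 + C)
E(v, p) = 1243
E(882, 907) - J(208, 1533) = 1243 - (-292)/(421 + 1533) = 1243 - (-292)/1954 = 1243 - 1*(-146/977) = 1243 + 146/977 = 1214557/977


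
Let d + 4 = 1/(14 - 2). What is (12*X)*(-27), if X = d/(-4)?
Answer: -1269/4 ≈ -317.25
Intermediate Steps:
d = -47/12 (d = -4 + 1/(14 - 2) = -4 + 1/12 = -47/12 ≈ -3.9167)
X = 47/48 (X = -47/12/(-4) = -47/12*(-¼) = 47/48 ≈ 0.97917)
(12*X)*(-27) = (12*(47/48))*(-27) = (47/4)*(-27) = -1269/4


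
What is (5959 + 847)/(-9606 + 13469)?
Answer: 6806/3863 ≈ 1.7618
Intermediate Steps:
(5959 + 847)/(-9606 + 13469) = 6806/3863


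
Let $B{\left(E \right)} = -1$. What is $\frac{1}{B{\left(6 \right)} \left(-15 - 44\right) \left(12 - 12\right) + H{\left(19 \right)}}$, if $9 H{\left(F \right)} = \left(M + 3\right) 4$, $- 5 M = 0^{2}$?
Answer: $\frac{3}{4} \approx 0.75$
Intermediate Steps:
$M = 0$ ($M = - \frac{0^{2}}{5} = \left(- \frac{1}{5}\right) 0 = 0$)
$H{\left(F \right)} = \frac{4}{3}$ ($H{\left(F \right)} = \frac{\left(0 + 3\right) 4}{9} = \frac{3 \cdot 4}{9} = \frac{1}{9} \cdot 12 = \frac{4}{3}$)
$\frac{1}{B{\left(6 \right)} \left(-15 - 44\right) \left(12 - 12\right) + H{\left(19 \right)}} = \frac{1}{- \left(-15 - 44\right) \left(12 - 12\right) + \frac{4}{3}} = \frac{1}{- \left(-59\right) 0 + \frac{4}{3}} = \frac{1}{\left(-1\right) 0 + \frac{4}{3}} = \frac{1}{0 + \frac{4}{3}} = \frac{1}{\frac{4}{3}} = \frac{3}{4}$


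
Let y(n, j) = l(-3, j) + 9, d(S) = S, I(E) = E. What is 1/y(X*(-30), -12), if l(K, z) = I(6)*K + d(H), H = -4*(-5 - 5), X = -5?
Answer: 1/31 ≈ 0.032258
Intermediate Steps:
H = 40 (H = -4*(-10) = 40)
l(K, z) = 40 + 6*K (l(K, z) = 6*K + 40 = 40 + 6*K)
y(n, j) = 31 (y(n, j) = (40 + 6*(-3)) + 9 = (40 - 18) + 9 = 22 + 9 = 31)
1/y(X*(-30), -12) = 1/31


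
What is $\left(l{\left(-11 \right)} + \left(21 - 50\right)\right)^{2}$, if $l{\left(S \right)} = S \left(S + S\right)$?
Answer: $45369$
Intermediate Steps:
$l{\left(S \right)} = 2 S^{2}$ ($l{\left(S \right)} = S 2 S = 2 S^{2}$)
$\left(l{\left(-11 \right)} + \left(21 - 50\right)\right)^{2} = \left(2 \left(-11\right)^{2} + \left(21 - 50\right)\right)^{2} = \left(2 \cdot 121 + \left(21 - 50\right)\right)^{2} = \left(242 - 29\right)^{2} = 213^{2} = 45369$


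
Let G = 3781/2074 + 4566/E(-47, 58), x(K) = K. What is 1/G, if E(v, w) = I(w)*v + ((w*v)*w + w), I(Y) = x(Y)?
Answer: 27787452/49868681 ≈ 0.55721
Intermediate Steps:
I(Y) = Y
E(v, w) = w + v*w + v*w² (E(v, w) = w*v + ((w*v)*w + w) = v*w + ((v*w)*w + w) = v*w + (v*w² + w) = v*w + (w + v*w²) = w + v*w + v*w²)
G = 49868681/27787452 (G = 3781/2074 + 4566/((58*(1 - 47 - 47*58))) = 3781*(1/2074) + 4566/((58*(1 - 47 - 2726))) = 3781/2074 + 4566/((58*(-2772))) = 3781/2074 + 4566/(-160776) = 3781/2074 + 4566*(-1/160776) = 3781/2074 - 761/26796 = 49868681/27787452 ≈ 1.7946)
1/G = 1/(49868681/27787452) = 27787452/49868681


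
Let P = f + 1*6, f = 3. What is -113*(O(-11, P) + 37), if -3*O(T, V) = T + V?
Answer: -12769/3 ≈ -4256.3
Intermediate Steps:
P = 9 (P = 3 + 1*6 = 3 + 6 = 9)
O(T, V) = -T/3 - V/3 (O(T, V) = -(T + V)/3 = -T/3 - V/3)
-113*(O(-11, P) + 37) = -113*((-1/3*(-11) - 1/3*9) + 37) = -113*((11/3 - 3) + 37) = -113*(2/3 + 37) = -113*113/3 = -12769/3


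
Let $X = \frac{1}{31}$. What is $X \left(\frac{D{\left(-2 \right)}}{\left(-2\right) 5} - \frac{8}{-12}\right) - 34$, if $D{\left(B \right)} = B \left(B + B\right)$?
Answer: $- \frac{15812}{465} \approx -34.004$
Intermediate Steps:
$D{\left(B \right)} = 2 B^{2}$ ($D{\left(B \right)} = B 2 B = 2 B^{2}$)
$X = \frac{1}{31} \approx 0.032258$
$X \left(\frac{D{\left(-2 \right)}}{\left(-2\right) 5} - \frac{8}{-12}\right) - 34 = \frac{\frac{2 \left(-2\right)^{2}}{\left(-2\right) 5} - \frac{8}{-12}}{31} - 34 = \frac{\frac{2 \cdot 4}{-10} - - \frac{2}{3}}{31} - 34 = \frac{8 \left(- \frac{1}{10}\right) + \frac{2}{3}}{31} - 34 = \frac{- \frac{4}{5} + \frac{2}{3}}{31} - 34 = \frac{1}{31} \left(- \frac{2}{15}\right) - 34 = - \frac{2}{465} - 34 = - \frac{15812}{465}$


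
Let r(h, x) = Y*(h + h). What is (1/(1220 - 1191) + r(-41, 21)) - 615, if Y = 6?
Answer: -32102/29 ≈ -1107.0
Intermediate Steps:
r(h, x) = 12*h (r(h, x) = 6*(h + h) = 6*(2*h) = 12*h)
(1/(1220 - 1191) + r(-41, 21)) - 615 = (1/(1220 - 1191) + 12*(-41)) - 615 = (1/29 - 492) - 615 = -14267/29 - 615 = -32102/29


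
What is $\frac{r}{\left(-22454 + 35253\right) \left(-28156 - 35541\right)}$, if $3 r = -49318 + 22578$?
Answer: $\frac{26740}{2445773709} \approx 1.0933 \cdot 10^{-5}$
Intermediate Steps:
$r = - \frac{26740}{3}$ ($r = \frac{-49318 + 22578}{3} = \frac{1}{3} \left(-26740\right) = - \frac{26740}{3} \approx -8913.3$)
$\frac{r}{\left(-22454 + 35253\right) \left(-28156 - 35541\right)} = - \frac{26740}{3 \left(-22454 + 35253\right) \left(-28156 - 35541\right)} = - \frac{26740}{3 \cdot 12799 \left(-63697\right)} = - \frac{26740}{3 \left(-815257903\right)} = \left(- \frac{26740}{3}\right) \left(- \frac{1}{815257903}\right) = \frac{26740}{2445773709}$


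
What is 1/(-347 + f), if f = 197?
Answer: -1/150 ≈ -0.0066667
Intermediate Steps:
1/(-347 + f) = 1/(-347 + 197) = 1/(-150) = -1/150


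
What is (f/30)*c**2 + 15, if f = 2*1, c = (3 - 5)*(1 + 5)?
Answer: 123/5 ≈ 24.600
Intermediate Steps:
c = -12 (c = -2*6 = -12)
f = 2
(f/30)*c**2 + 15 = (2/30)*(-12)**2 + 15 = (2*(1/30))*144 + 15 = (1/15)*144 + 15 = 48/5 + 15 = 123/5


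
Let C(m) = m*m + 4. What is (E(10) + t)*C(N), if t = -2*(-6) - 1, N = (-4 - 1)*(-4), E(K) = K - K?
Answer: 4444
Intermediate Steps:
E(K) = 0
N = 20 (N = -5*(-4) = 20)
t = 11 (t = 12 - 1 = 11)
C(m) = 4 + m² (C(m) = m² + 4 = 4 + m²)
(E(10) + t)*C(N) = (0 + 11)*(4 + 20²) = 11*(4 + 400) = 11*404 = 4444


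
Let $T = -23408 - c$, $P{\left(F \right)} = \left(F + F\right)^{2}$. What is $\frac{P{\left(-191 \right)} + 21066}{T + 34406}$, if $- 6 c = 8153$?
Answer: $\frac{1001940}{74141} \approx 13.514$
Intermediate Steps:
$P{\left(F \right)} = 4 F^{2}$ ($P{\left(F \right)} = \left(2 F\right)^{2} = 4 F^{2}$)
$c = - \frac{8153}{6}$ ($c = \left(- \frac{1}{6}\right) 8153 = - \frac{8153}{6} \approx -1358.8$)
$T = - \frac{132295}{6}$ ($T = -23408 - - \frac{8153}{6} = -23408 + \frac{8153}{6} = - \frac{132295}{6} \approx -22049.0$)
$\frac{P{\left(-191 \right)} + 21066}{T + 34406} = \frac{4 \left(-191\right)^{2} + 21066}{- \frac{132295}{6} + 34406} = \frac{4 \cdot 36481 + 21066}{\frac{74141}{6}} = \left(145924 + 21066\right) \frac{6}{74141} = 166990 \cdot \frac{6}{74141} = \frac{1001940}{74141}$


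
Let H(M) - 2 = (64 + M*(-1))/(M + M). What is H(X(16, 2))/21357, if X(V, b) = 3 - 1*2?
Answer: 67/42714 ≈ 0.0015686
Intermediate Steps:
X(V, b) = 1 (X(V, b) = 3 - 2 = 1)
H(M) = 2 + (64 - M)/(2*M) (H(M) = 2 + (64 + M*(-1))/(M + M) = 2 + (64 - M)/((2*M)) = 2 + (64 - M)*(1/(2*M)) = 2 + (64 - M)/(2*M))
H(X(16, 2))/21357 = (3/2 + 32/1)/21357 = (3/2 + 32*1)*(1/21357) = (3/2 + 32)*(1/21357) = (67/2)*(1/21357) = 67/42714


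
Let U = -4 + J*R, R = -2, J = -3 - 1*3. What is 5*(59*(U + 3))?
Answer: 3245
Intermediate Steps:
J = -6 (J = -3 - 3 = -6)
U = 8 (U = -4 - 6*(-2) = -4 + 12 = 8)
5*(59*(U + 3)) = 5*(59*(8 + 3)) = 5*(59*11) = 5*649 = 3245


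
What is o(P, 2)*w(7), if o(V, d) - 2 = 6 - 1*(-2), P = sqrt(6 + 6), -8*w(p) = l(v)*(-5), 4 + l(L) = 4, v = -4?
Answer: 0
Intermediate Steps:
l(L) = 0 (l(L) = -4 + 4 = 0)
w(p) = 0 (w(p) = -0*(-5) = -1/8*0 = 0)
P = 2*sqrt(3) (P = sqrt(12) = 2*sqrt(3) ≈ 3.4641)
o(V, d) = 10 (o(V, d) = 2 + (6 - 1*(-2)) = 2 + (6 + 2) = 2 + 8 = 10)
o(P, 2)*w(7) = 10*0 = 0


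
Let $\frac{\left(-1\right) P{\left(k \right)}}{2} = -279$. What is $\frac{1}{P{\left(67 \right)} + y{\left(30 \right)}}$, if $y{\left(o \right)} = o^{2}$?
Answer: $\frac{1}{1458} \approx 0.00068587$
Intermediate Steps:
$P{\left(k \right)} = 558$ ($P{\left(k \right)} = \left(-2\right) \left(-279\right) = 558$)
$\frac{1}{P{\left(67 \right)} + y{\left(30 \right)}} = \frac{1}{558 + 30^{2}} = \frac{1}{558 + 900} = \frac{1}{1458}$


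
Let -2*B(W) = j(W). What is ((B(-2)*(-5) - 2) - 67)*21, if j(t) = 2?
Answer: -1344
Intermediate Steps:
B(W) = -1 (B(W) = -½*2 = -1)
((B(-2)*(-5) - 2) - 67)*21 = ((-1*(-5) - 2) - 67)*21 = ((5 - 2) - 67)*21 = (3 - 67)*21 = -64*21 = -1344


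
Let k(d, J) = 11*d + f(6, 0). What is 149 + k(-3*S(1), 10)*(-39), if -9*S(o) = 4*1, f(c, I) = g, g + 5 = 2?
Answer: -306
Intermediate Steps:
g = -3 (g = -5 + 2 = -3)
f(c, I) = -3
S(o) = -4/9
k(d, J) = -3 + 11*d (k(d, J) = 11*d - 3 = -3 + 11*d)
149 + k(-3*S(1), 10)*(-39) = 149 + (-3 + 11*(-3*(-4/9)))*(-39) = 149 + (-3 + 11*(4/3))*(-39) = 149 + (-3 + 44/3)*(-39) = 149 + (35/3)*(-39) = 149 - 455 = -306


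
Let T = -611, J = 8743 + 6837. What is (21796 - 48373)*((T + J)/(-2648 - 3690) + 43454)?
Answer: -7319212328691/6338 ≈ -1.1548e+9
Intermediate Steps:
J = 15580
(21796 - 48373)*((T + J)/(-2648 - 3690) + 43454) = (21796 - 48373)*((-611 + 15580)/(-2648 - 3690) + 43454) = -26577*(14969/(-6338) + 43454) = -26577*(14969*(-1/6338) + 43454) = -26577*(-14969/6338 + 43454) = -26577*275396483/6338 = -7319212328691/6338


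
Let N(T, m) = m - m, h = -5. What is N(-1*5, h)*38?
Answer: 0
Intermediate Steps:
N(T, m) = 0
N(-1*5, h)*38 = 0*38 = 0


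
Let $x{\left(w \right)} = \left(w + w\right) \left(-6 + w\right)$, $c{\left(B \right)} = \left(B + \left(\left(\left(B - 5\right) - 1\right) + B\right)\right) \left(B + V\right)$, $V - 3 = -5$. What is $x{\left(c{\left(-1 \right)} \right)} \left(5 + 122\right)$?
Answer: $144018$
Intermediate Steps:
$V = -2$ ($V = 3 - 5 = -2$)
$c{\left(B \right)} = \left(-6 + 3 B\right) \left(-2 + B\right)$ ($c{\left(B \right)} = \left(B + \left(\left(\left(B - 5\right) - 1\right) + B\right)\right) \left(B - 2\right) = \left(B + \left(\left(\left(-5 + B\right) - 1\right) + B\right)\right) \left(-2 + B\right) = \left(B + \left(\left(-6 + B\right) + B\right)\right) \left(-2 + B\right) = \left(B + \left(-6 + 2 B\right)\right) \left(-2 + B\right) = \left(-6 + 3 B\right) \left(-2 + B\right)$)
$x{\left(w \right)} = 2 w \left(-6 + w\right)$
$x{\left(c{\left(-1 \right)} \right)} \left(5 + 122\right) = 2 \left(12 - -12 + 3 \left(-1\right)^{2}\right) \left(-6 + \left(12 - -12 + 3 \left(-1\right)^{2}\right)\right) \left(5 + 122\right) = 2 \left(12 + 12 + 3 \cdot 1\right) \left(-6 + \left(12 + 12 + 3 \cdot 1\right)\right) 127 = 2 \left(12 + 12 + 3\right) \left(-6 + \left(12 + 12 + 3\right)\right) 127 = 2 \cdot 27 \left(-6 + 27\right) 127 = 2 \cdot 27 \cdot 21 \cdot 127 = 1134 \cdot 127 = 144018$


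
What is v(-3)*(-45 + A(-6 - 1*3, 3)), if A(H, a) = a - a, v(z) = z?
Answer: 135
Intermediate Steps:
A(H, a) = 0
v(-3)*(-45 + A(-6 - 1*3, 3)) = -3*(-45 + 0) = -3*(-45) = 135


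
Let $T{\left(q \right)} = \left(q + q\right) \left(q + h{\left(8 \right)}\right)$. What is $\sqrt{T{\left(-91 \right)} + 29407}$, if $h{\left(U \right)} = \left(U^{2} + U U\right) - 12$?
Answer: $\sqrt{24857} \approx 157.66$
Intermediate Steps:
$h{\left(U \right)} = -12 + 2 U^{2}$ ($h{\left(U \right)} = \left(U^{2} + U^{2}\right) - 12 = 2 U^{2} - 12 = -12 + 2 U^{2}$)
$T{\left(q \right)} = 2 q \left(116 + q\right)$ ($T{\left(q \right)} = \left(q + q\right) \left(q - \left(12 - 2 \cdot 8^{2}\right)\right) = 2 q \left(q + \left(-12 + 2 \cdot 64\right)\right) = 2 q \left(q + \left(-12 + 128\right)\right) = 2 q \left(q + 116\right) = 2 q \left(116 + q\right)$)
$\sqrt{T{\left(-91 \right)} + 29407} = \sqrt{2 \left(-91\right) \left(116 - 91\right) + 29407} = \sqrt{2 \left(-91\right) 25 + 29407} = \sqrt{-4550 + 29407} = \sqrt{24857}$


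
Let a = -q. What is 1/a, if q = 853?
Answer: -1/853 ≈ -0.0011723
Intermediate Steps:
a = -853 (a = -1*853 = -853)
1/a = 1/(-853) = -1/853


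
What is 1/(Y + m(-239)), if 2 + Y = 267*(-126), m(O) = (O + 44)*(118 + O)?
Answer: -1/10049 ≈ -9.9512e-5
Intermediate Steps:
m(O) = (44 + O)*(118 + O)
Y = -33644 (Y = -2 + 267*(-126) = -2 - 33642 = -33644)
1/(Y + m(-239)) = 1/(-33644 + (5192 + (-239)**2 + 162*(-239))) = 1/(-33644 + (5192 + 57121 - 38718)) = 1/(-33644 + 23595) = 1/(-10049) = -1/10049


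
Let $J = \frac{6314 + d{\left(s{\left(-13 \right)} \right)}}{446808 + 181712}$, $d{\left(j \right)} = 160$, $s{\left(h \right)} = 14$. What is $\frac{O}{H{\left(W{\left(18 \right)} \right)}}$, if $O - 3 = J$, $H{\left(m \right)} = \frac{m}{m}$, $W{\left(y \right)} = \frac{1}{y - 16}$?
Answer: $\frac{946017}{314260} \approx 3.0103$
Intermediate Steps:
$W{\left(y \right)} = \frac{1}{-16 + y}$
$J = \frac{3237}{314260}$ ($J = \frac{6314 + 160}{446808 + 181712} = \frac{6474}{628520} = 6474 \cdot \frac{1}{628520} = \frac{3237}{314260} \approx 0.0103$)
$H{\left(m \right)} = 1$
$O = \frac{946017}{314260}$ ($O = 3 + \frac{3237}{314260} = \frac{946017}{314260} \approx 3.0103$)
$\frac{O}{H{\left(W{\left(18 \right)} \right)}} = \frac{946017}{314260 \cdot 1} = \frac{946017}{314260} \cdot 1 = \frac{946017}{314260}$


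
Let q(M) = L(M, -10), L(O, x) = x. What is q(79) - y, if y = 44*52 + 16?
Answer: -2314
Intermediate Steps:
q(M) = -10
y = 2304 (y = 2288 + 16 = 2304)
q(79) - y = -10 - 1*2304 = -10 - 2304 = -2314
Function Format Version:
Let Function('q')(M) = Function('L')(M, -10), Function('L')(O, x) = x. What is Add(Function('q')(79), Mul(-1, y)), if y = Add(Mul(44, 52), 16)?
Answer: -2314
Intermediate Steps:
Function('q')(M) = -10
y = 2304 (y = Add(2288, 16) = 2304)
Add(Function('q')(79), Mul(-1, y)) = Add(-10, Mul(-1, 2304)) = Add(-10, -2304) = -2314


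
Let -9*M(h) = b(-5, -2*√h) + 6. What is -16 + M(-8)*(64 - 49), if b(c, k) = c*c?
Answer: -203/3 ≈ -67.667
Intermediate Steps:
b(c, k) = c²
M(h) = -31/9 (M(h) = -((-5)² + 6)/9 = -(25 + 6)/9 = -⅑*31 = -31/9)
-16 + M(-8)*(64 - 49) = -16 - 31*(64 - 49)/9 = -16 - 31/9*15 = -16 - 155/3 = -203/3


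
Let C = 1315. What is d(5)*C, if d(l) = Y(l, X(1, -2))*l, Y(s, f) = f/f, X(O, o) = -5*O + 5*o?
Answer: 6575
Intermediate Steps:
Y(s, f) = 1
d(l) = l (d(l) = 1*l = l)
d(5)*C = 5*1315 = 6575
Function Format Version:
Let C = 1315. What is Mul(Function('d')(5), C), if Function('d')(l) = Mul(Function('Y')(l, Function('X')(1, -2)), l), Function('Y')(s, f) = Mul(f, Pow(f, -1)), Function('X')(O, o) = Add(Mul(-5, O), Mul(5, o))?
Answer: 6575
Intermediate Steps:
Function('Y')(s, f) = 1
Function('d')(l) = l (Function('d')(l) = Mul(1, l) = l)
Mul(Function('d')(5), C) = Mul(5, 1315) = 6575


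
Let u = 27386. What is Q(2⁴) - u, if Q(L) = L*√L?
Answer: -27322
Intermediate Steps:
Q(L) = L^(3/2)
Q(2⁴) - u = (2⁴)^(3/2) - 1*27386 = 16^(3/2) - 27386 = 64 - 27386 = -27322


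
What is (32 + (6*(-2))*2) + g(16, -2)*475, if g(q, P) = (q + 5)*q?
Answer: 159608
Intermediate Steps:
g(q, P) = q*(5 + q) (g(q, P) = (5 + q)*q = q*(5 + q))
(32 + (6*(-2))*2) + g(16, -2)*475 = (32 + (6*(-2))*2) + (16*(5 + 16))*475 = (32 - 12*2) + (16*21)*475 = (32 - 24) + 336*475 = 8 + 159600 = 159608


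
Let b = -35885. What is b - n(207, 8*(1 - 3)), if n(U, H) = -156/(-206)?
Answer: -3696233/103 ≈ -35886.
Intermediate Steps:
n(U, H) = 78/103 (n(U, H) = -156*(-1/206) = 78/103)
b - n(207, 8*(1 - 3)) = -35885 - 1*78/103 = -35885 - 78/103 = -3696233/103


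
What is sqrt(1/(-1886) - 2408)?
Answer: I*sqrt(8565248254)/1886 ≈ 49.071*I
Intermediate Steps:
sqrt(1/(-1886) - 2408) = sqrt(-1/1886 - 2408) = sqrt(-4541489/1886) = I*sqrt(8565248254)/1886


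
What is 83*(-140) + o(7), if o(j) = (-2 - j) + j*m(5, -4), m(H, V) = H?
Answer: -11594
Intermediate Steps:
o(j) = -2 + 4*j (o(j) = (-2 - j) + j*5 = (-2 - j) + 5*j = -2 + 4*j)
83*(-140) + o(7) = 83*(-140) + (-2 + 4*7) = -11620 + (-2 + 28) = -11620 + 26 = -11594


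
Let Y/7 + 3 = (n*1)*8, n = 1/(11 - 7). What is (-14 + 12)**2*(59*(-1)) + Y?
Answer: -243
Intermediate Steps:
n = 1/4 ≈ 0.25000
Y = -7 (Y = -21 + 7*(((1/4)*1)*8) = -21 + 7*((1/4)*8) = -21 + 7*2 = -21 + 14 = -7)
(-14 + 12)**2*(59*(-1)) + Y = (-14 + 12)**2*(59*(-1)) - 7 = (-2)**2*(-59) - 7 = 4*(-59) - 7 = -236 - 7 = -243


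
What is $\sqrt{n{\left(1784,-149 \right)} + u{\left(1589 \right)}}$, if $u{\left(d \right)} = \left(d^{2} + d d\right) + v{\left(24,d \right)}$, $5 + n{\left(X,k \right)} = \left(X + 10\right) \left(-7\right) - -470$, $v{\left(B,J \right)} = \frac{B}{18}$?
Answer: $\frac{\sqrt{45339753}}{3} \approx 2244.5$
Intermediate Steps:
$v{\left(B,J \right)} = \frac{B}{18}$ ($v{\left(B,J \right)} = B \frac{1}{18} = \frac{B}{18}$)
$n{\left(X,k \right)} = 395 - 7 X$ ($n{\left(X,k \right)} = -5 + \left(\left(X + 10\right) \left(-7\right) - -470\right) = -5 + \left(\left(10 + X\right) \left(-7\right) + 470\right) = -5 + \left(\left(-70 - 7 X\right) + 470\right) = -5 - \left(-400 + 7 X\right) = 395 - 7 X$)
$u{\left(d \right)} = \frac{4}{3} + 2 d^{2}$ ($u{\left(d \right)} = \left(d^{2} + d d\right) + \frac{1}{18} \cdot 24 = \left(d^{2} + d^{2}\right) + \frac{4}{3} = 2 d^{2} + \frac{4}{3} = \frac{4}{3} + 2 d^{2}$)
$\sqrt{n{\left(1784,-149 \right)} + u{\left(1589 \right)}} = \sqrt{\left(395 - 12488\right) + \left(\frac{4}{3} + 2 \cdot 1589^{2}\right)} = \sqrt{\left(395 - 12488\right) + \left(\frac{4}{3} + 2 \cdot 2524921\right)} = \sqrt{-12093 + \left(\frac{4}{3} + 5049842\right)} = \sqrt{-12093 + \frac{15149530}{3}} = \sqrt{\frac{15113251}{3}} = \frac{\sqrt{45339753}}{3}$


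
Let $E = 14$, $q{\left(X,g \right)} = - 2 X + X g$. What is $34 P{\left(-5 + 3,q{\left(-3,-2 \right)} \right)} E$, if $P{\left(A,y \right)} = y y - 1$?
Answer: $68068$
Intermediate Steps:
$P{\left(A,y \right)} = -1 + y^{2}$ ($P{\left(A,y \right)} = y^{2} - 1 = -1 + y^{2}$)
$34 P{\left(-5 + 3,q{\left(-3,-2 \right)} \right)} E = 34 \left(-1 + \left(- 3 \left(-2 - 2\right)\right)^{2}\right) 14 = 34 \left(-1 + \left(\left(-3\right) \left(-4\right)\right)^{2}\right) 14 = 34 \left(-1 + 12^{2}\right) 14 = 34 \left(-1 + 144\right) 14 = 34 \cdot 143 \cdot 14 = 4862 \cdot 14 = 68068$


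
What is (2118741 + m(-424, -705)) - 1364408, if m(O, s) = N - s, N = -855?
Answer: 754183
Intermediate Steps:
m(O, s) = -855 - s
(2118741 + m(-424, -705)) - 1364408 = (2118741 + (-855 - 1*(-705))) - 1364408 = (2118741 + (-855 + 705)) - 1364408 = (2118741 - 150) - 1364408 = 2118591 - 1364408 = 754183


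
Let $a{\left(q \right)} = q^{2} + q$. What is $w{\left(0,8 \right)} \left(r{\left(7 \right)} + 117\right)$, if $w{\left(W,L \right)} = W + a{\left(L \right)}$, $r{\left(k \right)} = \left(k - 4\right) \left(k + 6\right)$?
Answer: $11232$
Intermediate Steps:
$a{\left(q \right)} = q + q^{2}$
$r{\left(k \right)} = \left(-4 + k\right) \left(6 + k\right)$
$w{\left(W,L \right)} = W + L \left(1 + L\right)$
$w{\left(0,8 \right)} \left(r{\left(7 \right)} + 117\right) = \left(0 + 8 \left(1 + 8\right)\right) \left(\left(-24 + 7^{2} + 2 \cdot 7\right) + 117\right) = \left(0 + 8 \cdot 9\right) \left(\left(-24 + 49 + 14\right) + 117\right) = \left(0 + 72\right) \left(39 + 117\right) = 72 \cdot 156 = 11232$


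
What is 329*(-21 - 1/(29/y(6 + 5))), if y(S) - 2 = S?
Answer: -204638/29 ≈ -7056.5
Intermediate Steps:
y(S) = 2 + S
329*(-21 - 1/(29/y(6 + 5))) = 329*(-21 - 1/(29/(2 + (6 + 5)))) = 329*(-21 - 1/(29/(2 + 11))) = 329*(-21 - 1/(29/13)) = 329*(-21 - 1/(29*(1/13))) = 329*(-21 - 1/29/13) = 329*(-21 - 1*13/29) = 329*(-21 - 13/29) = 329*(-622/29) = -204638/29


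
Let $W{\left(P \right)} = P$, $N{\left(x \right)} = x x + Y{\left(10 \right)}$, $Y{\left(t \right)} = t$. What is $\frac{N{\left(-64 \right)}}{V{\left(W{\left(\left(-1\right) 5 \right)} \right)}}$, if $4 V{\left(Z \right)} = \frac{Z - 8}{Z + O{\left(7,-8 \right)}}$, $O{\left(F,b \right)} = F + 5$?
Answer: $- \frac{114968}{13} \approx -8843.7$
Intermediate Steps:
$O{\left(F,b \right)} = 5 + F$
$N{\left(x \right)} = 10 + x^{2}$ ($N{\left(x \right)} = x x + 10 = x^{2} + 10 = 10 + x^{2}$)
$V{\left(Z \right)} = \frac{-8 + Z}{4 \left(12 + Z\right)}$ ($V{\left(Z \right)} = \frac{\left(Z - 8\right) \frac{1}{Z + \left(5 + 7\right)}}{4} = \frac{\left(-8 + Z\right) \frac{1}{Z + 12}}{4} = \frac{\left(-8 + Z\right) \frac{1}{12 + Z}}{4} = \frac{\frac{1}{12 + Z} \left(-8 + Z\right)}{4} = \frac{-8 + Z}{4 \left(12 + Z\right)}$)
$\frac{N{\left(-64 \right)}}{V{\left(W{\left(\left(-1\right) 5 \right)} \right)}} = \frac{10 + \left(-64\right)^{2}}{\frac{1}{4} \frac{1}{12 - 5} \left(-8 - 5\right)} = \frac{10 + 4096}{\frac{1}{4} \frac{1}{12 - 5} \left(-8 - 5\right)} = \frac{4106}{\frac{1}{4} \cdot \frac{1}{7} \left(-13\right)} = \frac{4106}{- \frac{13}{28}} = 4106 \left(- \frac{28}{13}\right) = - \frac{114968}{13}$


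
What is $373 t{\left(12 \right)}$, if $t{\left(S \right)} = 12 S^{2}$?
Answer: $644544$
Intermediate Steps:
$373 t{\left(12 \right)} = 373 \cdot 12 \cdot 12^{2} = 373 \cdot 12 \cdot 144 = 373 \cdot 1728 = 644544$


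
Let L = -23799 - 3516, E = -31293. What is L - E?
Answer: 3978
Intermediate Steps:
L = -27315
L - E = -27315 - 1*(-31293) = -27315 + 31293 = 3978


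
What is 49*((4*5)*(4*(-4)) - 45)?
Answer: -17885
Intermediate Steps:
49*((4*5)*(4*(-4)) - 45) = 49*(20*(-16) - 45) = 49*(-320 - 45) = 49*(-365) = -17885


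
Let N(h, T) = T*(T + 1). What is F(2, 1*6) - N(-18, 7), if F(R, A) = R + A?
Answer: -48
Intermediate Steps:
N(h, T) = T*(1 + T)
F(R, A) = A + R
F(2, 1*6) - N(-18, 7) = (1*6 + 2) - 7*(1 + 7) = (6 + 2) - 7*8 = 8 - 1*56 = 8 - 56 = -48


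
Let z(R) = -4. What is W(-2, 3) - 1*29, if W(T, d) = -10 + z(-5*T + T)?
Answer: -43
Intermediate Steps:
W(T, d) = -14 (W(T, d) = -10 - 4 = -14)
W(-2, 3) - 1*29 = -14 - 1*29 = -14 - 29 = -43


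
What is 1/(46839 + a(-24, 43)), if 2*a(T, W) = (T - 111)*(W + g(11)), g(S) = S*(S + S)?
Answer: 2/55203 ≈ 3.6230e-5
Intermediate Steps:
g(S) = 2*S**2 (g(S) = S*(2*S) = 2*S**2)
a(T, W) = (-111 + T)*(242 + W)/2 (a(T, W) = ((T - 111)*(W + 2*11**2))/2 = ((-111 + T)*(W + 2*121))/2 = ((-111 + T)*(W + 242))/2 = ((-111 + T)*(242 + W))/2 = (-111 + T)*(242 + W)/2)
1/(46839 + a(-24, 43)) = 1/(46839 + (-13431 + 121*(-24) - 111/2*43 + (1/2)*(-24)*43)) = 1/(46839 + (-13431 - 2904 - 4773/2 - 516)) = 1/(46839 - 38475/2) = 1/(55203/2) = 2/55203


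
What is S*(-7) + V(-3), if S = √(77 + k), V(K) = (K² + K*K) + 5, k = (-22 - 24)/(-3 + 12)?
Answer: 23 - 7*√647/3 ≈ -36.351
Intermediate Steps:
k = -46/9 ≈ -5.1111
V(K) = 5 + 2*K² (V(K) = (K² + K²) + 5 = 2*K² + 5 = 5 + 2*K²)
S = √647/3 (S = √(77 - 46/9) = √(647/9) = √647/3 ≈ 8.4787)
S*(-7) + V(-3) = (√647/3)*(-7) + (5 + 2*(-3)²) = -7*√647/3 + (5 + 2*9) = -7*√647/3 + (5 + 18) = -7*√647/3 + 23 = 23 - 7*√647/3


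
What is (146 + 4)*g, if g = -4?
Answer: -600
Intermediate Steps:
(146 + 4)*g = (146 + 4)*(-4) = 150*(-4) = -600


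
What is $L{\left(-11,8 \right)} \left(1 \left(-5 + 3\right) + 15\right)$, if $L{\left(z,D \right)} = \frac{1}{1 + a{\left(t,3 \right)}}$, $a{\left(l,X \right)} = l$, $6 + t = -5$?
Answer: $- \frac{13}{10} \approx -1.3$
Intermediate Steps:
$t = -11$ ($t = -6 - 5 = -11$)
$L{\left(z,D \right)} = - \frac{1}{10}$ ($L{\left(z,D \right)} = \frac{1}{1 - 11} = \frac{1}{-10} = - \frac{1}{10}$)
$L{\left(-11,8 \right)} \left(1 \left(-5 + 3\right) + 15\right) = - \frac{1 \left(-5 + 3\right) + 15}{10} = - \frac{1 \left(-2\right) + 15}{10} = - \frac{-2 + 15}{10} = \left(- \frac{1}{10}\right) 13 = - \frac{13}{10}$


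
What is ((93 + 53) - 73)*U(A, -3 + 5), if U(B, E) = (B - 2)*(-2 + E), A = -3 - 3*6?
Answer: 0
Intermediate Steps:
A = -21 (A = -3 - 18 = -21)
U(B, E) = (-2 + B)*(-2 + E)
((93 + 53) - 73)*U(A, -3 + 5) = ((93 + 53) - 73)*(4 - 2*(-21) - 2*(-3 + 5) - 21*(-3 + 5)) = (146 - 73)*(4 + 42 - 2*2 - 21*2) = 73*(4 + 42 - 4 - 42) = 73*0 = 0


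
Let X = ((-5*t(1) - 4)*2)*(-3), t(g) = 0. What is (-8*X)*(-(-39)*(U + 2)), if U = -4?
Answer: 14976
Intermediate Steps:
X = 24 (X = ((-5*0 - 4)*2)*(-3) = ((0 - 4)*2)*(-3) = -4*2*(-3) = -8*(-3) = 24)
(-8*X)*(-(-39)*(U + 2)) = (-8*24)*(-(-39)*(-4 + 2)) = -(-2496)*(-3*(-2)) = -(-2496)*6 = -192*(-78) = 14976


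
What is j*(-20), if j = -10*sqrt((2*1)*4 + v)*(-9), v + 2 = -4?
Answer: -1800*sqrt(2) ≈ -2545.6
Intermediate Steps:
v = -6 (v = -2 - 4 = -6)
j = 90*sqrt(2) (j = -10*sqrt((2*1)*4 - 6)*(-9) = -10*sqrt(2*4 - 6)*(-9) = -10*sqrt(8 - 6)*(-9) = -10*sqrt(2)*(-9) = 90*sqrt(2) ≈ 127.28)
j*(-20) = (90*sqrt(2))*(-20) = -1800*sqrt(2)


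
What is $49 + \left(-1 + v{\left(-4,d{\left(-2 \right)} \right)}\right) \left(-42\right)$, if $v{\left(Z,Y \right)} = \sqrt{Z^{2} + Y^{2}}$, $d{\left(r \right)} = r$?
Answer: $91 - 84 \sqrt{5} \approx -96.83$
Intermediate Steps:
$v{\left(Z,Y \right)} = \sqrt{Y^{2} + Z^{2}}$
$49 + \left(-1 + v{\left(-4,d{\left(-2 \right)} \right)}\right) \left(-42\right) = 49 + \left(-1 + \sqrt{\left(-2\right)^{2} + \left(-4\right)^{2}}\right) \left(-42\right) = 49 + \left(-1 + \sqrt{4 + 16}\right) \left(-42\right) = 49 + \left(-1 + \sqrt{20}\right) \left(-42\right) = 49 + \left(-1 + 2 \sqrt{5}\right) \left(-42\right) = 49 + \left(42 - 84 \sqrt{5}\right) = 91 - 84 \sqrt{5}$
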